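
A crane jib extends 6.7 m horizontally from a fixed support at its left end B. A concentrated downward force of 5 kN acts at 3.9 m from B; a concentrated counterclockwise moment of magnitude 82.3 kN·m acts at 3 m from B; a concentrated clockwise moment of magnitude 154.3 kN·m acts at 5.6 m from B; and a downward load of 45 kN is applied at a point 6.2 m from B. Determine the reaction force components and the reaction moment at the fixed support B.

ΣF_x = 0: B_x = 0.
ΣF_y = 0: B_y − 5 − 45 = 0 → B_y = 50.00 kN.
ΣM about B: M_B − 5·3.9 + 82.3 − 154.3 − 45·6.2 = 0 → M_B = 370.5 kN·m.

B_x = 0, B_y = 50.00 kN, M_B = 370.5 kN·m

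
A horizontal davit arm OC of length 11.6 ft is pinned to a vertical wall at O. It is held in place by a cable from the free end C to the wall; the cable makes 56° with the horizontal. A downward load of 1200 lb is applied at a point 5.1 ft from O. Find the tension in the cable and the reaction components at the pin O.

T = 636.4 lb, O_x = 355.9 lb, O_y = 672.4 lb

ΣM about O: T·sin56°·11.6 − 1200·5.1 = 0 → T = 6120/(11.6·0.829038) = 636.384 ≈ 636.4 lb.
ΣF_x = 0: O_x − T·cos56° = 0 → O_x = 636.384 × 0.559193 = 355.9 lb.
ΣF_y = 0: O_y + T·sin56° − 1200 = 0 → O_y = 1200 − 636.384 × 0.829038 = 672.4 lb.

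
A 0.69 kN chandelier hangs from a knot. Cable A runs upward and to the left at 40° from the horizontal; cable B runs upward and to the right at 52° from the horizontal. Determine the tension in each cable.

ΣF_x = 0: −T_A·cos40° + T_B·cos52° = 0 → T_B = 1.24426·T_A.
ΣF_y = 0: T_A·sin40° + T_B·sin52° = 0.69.
Substitute: T_A·(0.642788 + 1.24426·0.788011) = 0.69 → T_A = 0.425066 ≈ 0.4251 kN.
Then T_B = 1.24426 × 0.425066 = 0.5289 kN.

T_A = 0.4251 kN, T_B = 0.5289 kN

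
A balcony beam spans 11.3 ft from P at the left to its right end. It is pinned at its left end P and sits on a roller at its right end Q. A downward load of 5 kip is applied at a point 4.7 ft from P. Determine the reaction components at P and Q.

P_x = 0, P_y = 2.920 kip, Q_y = 2.080 kip

Taking moments about P: Q_y·11.3 − 5·4.7 = 0 → Q_y = 23.5/11.3 = 2.07965 ≈ 2.080 kip.
ΣF_y = 0: P_y + 2.07965 − 5 = 0 → P_y = 2.920 kip.
ΣF_x = 0: no horizontal applied forces, so P_x = 0.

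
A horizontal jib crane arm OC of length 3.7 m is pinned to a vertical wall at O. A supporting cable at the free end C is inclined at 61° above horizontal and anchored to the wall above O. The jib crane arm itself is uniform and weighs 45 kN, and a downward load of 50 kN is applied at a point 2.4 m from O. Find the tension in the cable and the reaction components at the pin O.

ΣM about O: T·sin61°·3.7 − 45·1.85 − 50·2.4 = 0 → T = 203.25/(3.7·0.87462) = 62.8072 ≈ 62.81 kN.
ΣF_x = 0: O_x − T·cos61° = 0 → O_x = 62.8072 × 0.48481 = 30.45 kN.
ΣF_y = 0: O_y + T·sin61° − 45 − 50 = 0 → O_y = 95 − 62.8072 × 0.87462 = 40.07 kN.

T = 62.81 kN, O_x = 30.45 kN, O_y = 40.07 kN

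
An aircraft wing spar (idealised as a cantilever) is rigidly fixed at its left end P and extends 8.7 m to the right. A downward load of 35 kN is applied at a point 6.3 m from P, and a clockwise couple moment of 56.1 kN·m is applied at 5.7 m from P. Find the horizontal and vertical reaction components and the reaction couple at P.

P_x = 0, P_y = 35.00 kN, M_P = 276.6 kN·m

ΣF_x = 0: P_x = 0.
ΣF_y = 0: P_y − 35 = 0 → P_y = 35.00 kN.
ΣM about P: M_P − 35·6.3 − 56.1 = 0 → M_P = 276.6 kN·m.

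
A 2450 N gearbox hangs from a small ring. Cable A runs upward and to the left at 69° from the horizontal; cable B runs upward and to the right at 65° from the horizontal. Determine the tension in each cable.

T_A = 1439 N, T_B = 1221 N

ΣF_x = 0: −T_A·cos69° + T_B·cos65° = 0 → T_B = 0.847971·T_A.
ΣF_y = 0: T_A·sin69° + T_B·sin65° = 2450.
Substitute: T_A·(0.93358 + 0.847971·0.906308) = 2450 → T_A = 1439.4 ≈ 1439 N.
Then T_B = 0.847971 × 1439.4 = 1221 N.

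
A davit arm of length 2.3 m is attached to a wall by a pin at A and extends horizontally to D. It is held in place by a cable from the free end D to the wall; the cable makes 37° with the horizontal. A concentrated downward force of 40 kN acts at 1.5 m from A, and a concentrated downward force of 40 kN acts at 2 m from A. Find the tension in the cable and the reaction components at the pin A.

T = 101.1 kN, A_x = 80.78 kN, A_y = 19.13 kN

ΣM about A: T·sin37°·2.3 − 40·1.5 − 40·2 = 0 → T = 140/(2.3·0.601815) = 101.143 ≈ 101.1 kN.
ΣF_x = 0: A_x − T·cos37° = 0 → A_x = 101.143 × 0.798636 = 80.78 kN.
ΣF_y = 0: A_y + T·sin37° − 40 − 40 = 0 → A_y = 80 − 101.143 × 0.601815 = 19.13 kN.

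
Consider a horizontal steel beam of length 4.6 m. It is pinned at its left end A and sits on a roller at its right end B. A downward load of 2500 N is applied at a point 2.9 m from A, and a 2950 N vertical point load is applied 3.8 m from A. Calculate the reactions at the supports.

Moments about A: B_y·4.6 − 2500·2.9 − 2950·3.8 = 0 → B_y = 18460/4.6 = 4013.04 ≈ 4013 N.
ΣF_y = 0: A_y + 4013.04 − 2500 − 2950 = 0 → A_y = 1437 N.
ΣF_x = 0: no horizontal applied forces, so A_x = 0.

A_x = 0, A_y = 1437 N, B_y = 4013 N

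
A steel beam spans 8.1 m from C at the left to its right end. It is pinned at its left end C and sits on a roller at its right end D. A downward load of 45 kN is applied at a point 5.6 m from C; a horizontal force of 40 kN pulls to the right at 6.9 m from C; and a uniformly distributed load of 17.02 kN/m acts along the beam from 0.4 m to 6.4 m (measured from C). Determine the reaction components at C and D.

Resultant of the distributed load: 17.02 × 6 = 102.12 kN at 3.4 m from C.
Moments about C: D_y·8.1 − 45·5.6 − (17.02·6)·3.4 = 0 → D_y = 599.208/8.1 = 73.9763 ≈ 73.98 kN.
ΣF_y = 0: C_y + 73.9763 − 45 − 17.02·6 = 0 → C_y = 73.14 kN.
ΣF_x = 0: C_x + 40 = 0 → C_x = -40.00 kN.

C_x = -40.00 kN, C_y = 73.14 kN, D_y = 73.98 kN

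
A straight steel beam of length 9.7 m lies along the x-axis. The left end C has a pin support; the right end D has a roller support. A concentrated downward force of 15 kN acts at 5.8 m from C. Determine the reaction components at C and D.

Taking moments about C: D_y·9.7 − 15·5.8 = 0 → D_y = 87/9.7 = 8.96907 ≈ 8.969 kN.
ΣF_y = 0: C_y + 8.96907 − 15 = 0 → C_y = 6.031 kN.
ΣF_x = 0: no horizontal applied forces, so C_x = 0.

C_x = 0, C_y = 6.031 kN, D_y = 8.969 kN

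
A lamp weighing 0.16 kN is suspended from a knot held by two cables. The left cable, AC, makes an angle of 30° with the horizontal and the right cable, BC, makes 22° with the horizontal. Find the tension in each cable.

ΣF_x = 0: −T_AC·cos30° + T_BC·cos22° = 0 → T_BC = 0.934038·T_AC.
ΣF_y = 0: T_AC·sin30° + T_BC·sin22° = 0.16.
Substitute: T_AC·(0.5 + 0.934038·0.374607) = 0.16 → T_AC = 0.188258 ≈ 0.1883 kN.
Then T_BC = 0.934038 × 0.188258 = 0.1758 kN.

T_AC = 0.1883 kN, T_BC = 0.1758 kN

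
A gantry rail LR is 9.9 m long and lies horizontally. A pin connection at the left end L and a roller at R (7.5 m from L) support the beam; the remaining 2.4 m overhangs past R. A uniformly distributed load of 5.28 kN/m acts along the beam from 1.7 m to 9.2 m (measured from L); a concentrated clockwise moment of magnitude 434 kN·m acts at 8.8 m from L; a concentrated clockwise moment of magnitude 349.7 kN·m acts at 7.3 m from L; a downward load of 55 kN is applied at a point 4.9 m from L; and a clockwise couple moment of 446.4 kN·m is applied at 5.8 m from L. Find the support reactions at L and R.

Resultant of the distributed load: 5.28 × 7.5 = 39.6 kN at 5.45 m from L.
ΣM about L: R_y·7.5 − (5.28·7.5)·5.45 − 434 − 349.7 − 55·4.9 − 446.4 = 0 → R_y = 1715.42/7.5 = 228.723 ≈ 228.7 kN.
ΣF_y = 0: L_y + 228.723 − 5.28·7.5 − 55 = 0 → L_y = -134.1 kN.
ΣF_x = 0: no horizontal applied forces, so L_x = 0.

L_x = 0, L_y = -134.1 kN, R_y = 228.7 kN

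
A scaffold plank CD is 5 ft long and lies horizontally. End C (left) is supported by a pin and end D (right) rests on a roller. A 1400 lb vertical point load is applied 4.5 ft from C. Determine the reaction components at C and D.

Taking moments about C: D_y·5 − 1400·4.5 = 0 → D_y = 6300/5 = 1260 lb.
ΣF_y = 0: C_y + 1260 − 1400 = 0 → C_y = 140.0 lb.
ΣF_x = 0: no horizontal applied forces, so C_x = 0.

C_x = 0, C_y = 140.0 lb, D_y = 1260 lb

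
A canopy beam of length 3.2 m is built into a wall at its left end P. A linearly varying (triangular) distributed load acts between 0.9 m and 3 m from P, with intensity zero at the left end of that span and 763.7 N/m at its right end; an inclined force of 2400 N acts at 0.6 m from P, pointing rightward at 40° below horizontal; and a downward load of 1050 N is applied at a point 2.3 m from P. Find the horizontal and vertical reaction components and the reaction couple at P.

P_x = -1839 N, P_y = 3395 N, M_P = 5185 N·m

Resultant of the triangular load: ½ × 763.7 × 2.1 = 801.885 N, acting at 2.3 m from P (one-third of the span from the peak).
ΣF_x = 0: P_x + 2400·cos40° = 0 → P_x = -1839 N.
ΣF_y = 0: P_y − ½·763.7·2.1 − 2400·sin40° − 1050 = 0 → P_y = 3395 N.
ΣM about P: M_P − (½·763.7·2.1)·2.3 − 2400·sin40°·0.6 − 1050·2.3 = 0 → M_P = 5185 N·m.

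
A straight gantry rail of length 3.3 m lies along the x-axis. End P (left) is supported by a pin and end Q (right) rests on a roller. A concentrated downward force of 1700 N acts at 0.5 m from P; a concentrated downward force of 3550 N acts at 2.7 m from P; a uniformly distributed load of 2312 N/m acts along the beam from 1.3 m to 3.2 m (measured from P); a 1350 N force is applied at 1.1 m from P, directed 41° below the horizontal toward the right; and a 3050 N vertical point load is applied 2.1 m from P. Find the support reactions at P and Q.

P_x = -1019 N, P_y = 5185 N, Q_y = 8393 N

Resultant of the distributed load: 2312 × 1.9 = 4392.8 N at 2.25 m from P.
Moments about P: Q_y·3.3 − 1700·0.5 − 3550·2.7 − (2312·1.9)·2.25 − 1350·sin41°·1.1 − 3050·2.1 = 0 → Q_y = 27698/3.3 = 8393.33 ≈ 8393 N.
ΣF_y = 0: P_y + 8393.33 − 1700 − 3550 − 2312·1.9 − 1350·sin41° − 3050 = 0 → P_y = 5185 N.
ΣF_x = 0: P_x + 1350·cos41° = 0 → P_x = -1019 N.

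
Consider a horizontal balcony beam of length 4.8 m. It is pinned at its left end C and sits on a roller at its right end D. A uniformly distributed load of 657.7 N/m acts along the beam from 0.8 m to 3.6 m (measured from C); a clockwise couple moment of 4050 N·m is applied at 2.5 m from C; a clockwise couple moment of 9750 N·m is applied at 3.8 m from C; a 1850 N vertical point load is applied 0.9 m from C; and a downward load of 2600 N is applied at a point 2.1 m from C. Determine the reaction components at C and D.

C_x = 0, C_y = 1088 N, D_y = 5203 N

Resultant of the distributed load: 657.7 × 2.8 = 1841.56 N at 2.2 m from C.
Taking moments about C: D_y·4.8 − (657.7·2.8)·2.2 − 4050 − 9750 − 1850·0.9 − 2600·2.1 = 0 → D_y = 24976.432/4.8 = 5203.42 ≈ 5203 N.
ΣF_y = 0: C_y + 5203.42 − 657.7·2.8 − 1850 − 2600 = 0 → C_y = 1088 N.
ΣF_x = 0: no horizontal applied forces, so C_x = 0.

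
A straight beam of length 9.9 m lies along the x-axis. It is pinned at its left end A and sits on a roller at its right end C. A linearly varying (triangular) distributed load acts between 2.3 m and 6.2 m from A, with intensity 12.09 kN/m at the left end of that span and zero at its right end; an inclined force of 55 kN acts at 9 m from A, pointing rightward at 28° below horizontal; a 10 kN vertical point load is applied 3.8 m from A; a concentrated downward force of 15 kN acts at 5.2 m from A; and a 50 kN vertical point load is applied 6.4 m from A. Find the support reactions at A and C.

A_x = -48.56 kN, A_y = 48.31 kN, C_y = 76.09 kN

Resultant of the triangular load: ½ × 12.09 × 3.9 = 23.5755 kN, acting at 3.6 m from A (one-third of the span from the peak).
Moments about A: C_y·9.9 − (½·12.09·3.9)·3.6 − 55·sin28°·9 − 10·3.8 − 15·5.2 − 50·6.4 = 0 → C_y = 753.26/9.9 = 76.0869 ≈ 76.09 kN.
ΣF_y = 0: A_y + 76.0869 − ½·12.09·3.9 − 55·sin28° − 10 − 15 − 50 = 0 → A_y = 48.31 kN.
ΣF_x = 0: A_x + 55·cos28° = 0 → A_x = -48.56 kN.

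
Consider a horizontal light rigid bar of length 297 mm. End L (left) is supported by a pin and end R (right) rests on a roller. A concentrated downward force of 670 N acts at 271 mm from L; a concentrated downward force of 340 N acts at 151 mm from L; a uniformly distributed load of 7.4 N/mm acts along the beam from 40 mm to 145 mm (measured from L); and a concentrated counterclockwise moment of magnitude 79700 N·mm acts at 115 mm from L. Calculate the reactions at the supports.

Resultant of the distributed load: 7.4 × 105 = 777 N at 92.5 mm from L.
Taking moments about L: R_y·297 − 670·271 − 340·151 − (7.4·105)·92.5 + 79700 = 0 → R_y = 225082.5/297 = 757.854 ≈ 757.9 N.
ΣF_y = 0: L_y + 757.854 − 670 − 340 − 7.4·105 = 0 → L_y = 1029 N.
ΣF_x = 0: no horizontal applied forces, so L_x = 0.

L_x = 0, L_y = 1029 N, R_y = 757.9 N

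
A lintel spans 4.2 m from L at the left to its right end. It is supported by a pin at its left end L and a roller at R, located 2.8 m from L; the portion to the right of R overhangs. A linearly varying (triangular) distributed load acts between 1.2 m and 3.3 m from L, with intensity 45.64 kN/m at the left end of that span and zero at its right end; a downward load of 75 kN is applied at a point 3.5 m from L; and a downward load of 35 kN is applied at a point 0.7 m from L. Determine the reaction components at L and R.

L_x = 0, L_y = 22.90 kN, R_y = 135.0 kN

Resultant of the triangular load: ½ × 45.64 × 2.1 = 47.922 kN, acting at 1.9 m from L (one-third of the span from the peak).
Taking moments about L: R_y·2.8 − (½·45.64·2.1)·1.9 − 75·3.5 − 35·0.7 = 0 → R_y = 378.0518/2.8 = 135.019 ≈ 135.0 kN.
ΣF_y = 0: L_y + 135.019 − ½·45.64·2.1 − 75 − 35 = 0 → L_y = 22.90 kN.
ΣF_x = 0: no horizontal applied forces, so L_x = 0.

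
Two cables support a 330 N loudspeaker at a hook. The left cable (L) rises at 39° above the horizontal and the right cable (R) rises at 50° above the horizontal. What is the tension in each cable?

ΣF_x = 0: −T_L·cos39° + T_R·cos50° = 0 → T_R = 1.20902·T_L.
ΣF_y = 0: T_L·sin39° + T_R·sin50° = 330.
Substitute: T_L·(0.62932 + 1.20902·0.766044) = 330 → T_L = 212.153 ≈ 212.2 N.
Then T_R = 1.20902 × 212.153 = 256.5 N.

T_L = 212.2 N, T_R = 256.5 N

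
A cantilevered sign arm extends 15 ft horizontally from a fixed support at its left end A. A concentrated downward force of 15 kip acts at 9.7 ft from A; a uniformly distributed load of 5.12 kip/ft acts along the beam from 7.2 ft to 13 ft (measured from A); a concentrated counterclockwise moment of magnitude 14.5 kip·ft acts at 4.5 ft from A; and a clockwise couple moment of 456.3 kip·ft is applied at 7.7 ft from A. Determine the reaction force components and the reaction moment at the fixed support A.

Resultant of the distributed load: 5.12 × 5.8 = 29.696 kip at 10.1 ft from A.
ΣF_x = 0: A_x = 0.
ΣF_y = 0: A_y − 15 − 5.12·5.8 = 0 → A_y = 44.70 kip.
ΣM about A: M_A − 15·9.7 − (5.12·5.8)·10.1 + 14.5 − 456.3 = 0 → M_A = 887.2 kip·ft.

A_x = 0, A_y = 44.70 kip, M_A = 887.2 kip·ft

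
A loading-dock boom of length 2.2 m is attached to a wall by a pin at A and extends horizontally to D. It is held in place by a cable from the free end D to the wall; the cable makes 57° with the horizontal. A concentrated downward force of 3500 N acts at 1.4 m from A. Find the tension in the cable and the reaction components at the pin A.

ΣM about A: T·sin57°·2.2 − 3500·1.4 = 0 → T = 4900/(2.2·0.838671) = 2655.72 ≈ 2656 N.
ΣF_x = 0: A_x − T·cos57° = 0 → A_x = 2655.72 × 0.544639 = 1446 N.
ΣF_y = 0: A_y + T·sin57° − 3500 = 0 → A_y = 3500 − 2655.72 × 0.838671 = 1273 N.

T = 2656 N, A_x = 1446 N, A_y = 1273 N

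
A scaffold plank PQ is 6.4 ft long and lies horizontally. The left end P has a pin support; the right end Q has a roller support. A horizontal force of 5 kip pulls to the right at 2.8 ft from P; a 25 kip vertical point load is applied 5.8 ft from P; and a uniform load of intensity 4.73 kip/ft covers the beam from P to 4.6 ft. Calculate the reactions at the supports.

Resultant of the distributed load: 4.73 × 4.6 = 21.758 kip at 2.3 ft from P.
Taking moments about P: Q_y·6.4 − 25·5.8 − (4.73·4.6)·2.3 = 0 → Q_y = 195.0434/6.4 = 30.4755 ≈ 30.48 kip.
ΣF_y = 0: P_y + 30.4755 − 25 − 4.73·4.6 = 0 → P_y = 16.28 kip.
ΣF_x = 0: P_x + 5 = 0 → P_x = -5.000 kip.

P_x = -5.000 kip, P_y = 16.28 kip, Q_y = 30.48 kip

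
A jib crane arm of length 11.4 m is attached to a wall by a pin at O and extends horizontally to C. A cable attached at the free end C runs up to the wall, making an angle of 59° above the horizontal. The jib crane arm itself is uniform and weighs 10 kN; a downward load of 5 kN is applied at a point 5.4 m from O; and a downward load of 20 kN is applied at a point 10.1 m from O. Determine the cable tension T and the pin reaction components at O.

T = 29.27 kN, O_x = 15.07 kN, O_y = 9.912 kN

ΣM about O: T·sin59°·11.4 − 10·5.7 − 5·5.4 − 20·10.1 = 0 → T = 286/(11.4·0.857167) = 29.2682 ≈ 29.27 kN.
ΣF_x = 0: O_x − T·cos59° = 0 → O_x = 29.2682 × 0.515038 = 15.07 kN.
ΣF_y = 0: O_y + T·sin59° − 10 − 5 − 20 = 0 → O_y = 35 − 29.2682 × 0.857167 = 9.912 kN.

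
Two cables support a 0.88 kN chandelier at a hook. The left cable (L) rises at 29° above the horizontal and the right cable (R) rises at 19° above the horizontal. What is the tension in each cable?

ΣF_x = 0: −T_L·cos29° + T_R·cos19° = 0 → T_R = 0.925016·T_L.
ΣF_y = 0: T_L·sin29° + T_R·sin19° = 0.88.
Substitute: T_L·(0.48481 + 0.925016·0.325568) = 0.88 → T_L = 1.11964 ≈ 1.120 kN.
Then T_R = 0.925016 × 1.11964 = 1.036 kN.

T_L = 1.120 kN, T_R = 1.036 kN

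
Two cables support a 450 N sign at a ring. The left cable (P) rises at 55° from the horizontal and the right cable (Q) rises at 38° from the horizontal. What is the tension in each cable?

ΣF_x = 0: −T_P·cos55° + T_Q·cos38° = 0 → T_Q = 0.727879·T_P.
ΣF_y = 0: T_P·sin55° + T_Q·sin38° = 450.
Substitute: T_P·(0.819152 + 0.727879·0.615661) = 450 → T_P = 355.092 ≈ 355.1 N.
Then T_Q = 0.727879 × 355.092 = 258.5 N.

T_P = 355.1 N, T_Q = 258.5 N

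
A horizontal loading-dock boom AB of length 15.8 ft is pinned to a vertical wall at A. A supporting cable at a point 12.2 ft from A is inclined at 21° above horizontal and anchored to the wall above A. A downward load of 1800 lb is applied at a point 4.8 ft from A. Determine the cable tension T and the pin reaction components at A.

T = 1976 lb, A_x = 1845 lb, A_y = 1092 lb

ΣM about A: T·sin21°·12.2 − 1800·4.8 = 0 → T = 8640/(12.2·0.358368) = 1976.17 ≈ 1976 lb.
ΣF_x = 0: A_x − T·cos21° = 0 → A_x = 1976.17 × 0.93358 = 1845 lb.
ΣF_y = 0: A_y + T·sin21° − 1800 = 0 → A_y = 1800 − 1976.17 × 0.358368 = 1092 lb.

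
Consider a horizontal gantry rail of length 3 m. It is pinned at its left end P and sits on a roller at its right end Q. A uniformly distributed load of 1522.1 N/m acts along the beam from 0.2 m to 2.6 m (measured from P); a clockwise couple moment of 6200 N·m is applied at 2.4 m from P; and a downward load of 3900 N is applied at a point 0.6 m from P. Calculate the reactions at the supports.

P_x = 0, P_y = 3002 N, Q_y = 4551 N

Resultant of the distributed load: 1522.1 × 2.4 = 3653.04 N at 1.4 m from P.
Taking moments about P: Q_y·3 − (1522.1·2.4)·1.4 − 6200 − 3900·0.6 = 0 → Q_y = 13654.256/3 = 4551.42 ≈ 4551 N.
ΣF_y = 0: P_y + 4551.42 − 1522.1·2.4 − 3900 = 0 → P_y = 3002 N.
ΣF_x = 0: no horizontal applied forces, so P_x = 0.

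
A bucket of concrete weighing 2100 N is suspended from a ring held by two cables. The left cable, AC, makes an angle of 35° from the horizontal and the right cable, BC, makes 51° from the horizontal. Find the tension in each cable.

T_AC = 1325 N, T_BC = 1724 N

ΣF_x = 0: −T_AC·cos35° + T_BC·cos51° = 0 → T_BC = 1.30165·T_AC.
ΣF_y = 0: T_AC·sin35° + T_BC·sin51° = 2100.
Substitute: T_AC·(0.573576 + 1.30165·0.777146) = 2100 → T_AC = 1324.8 ≈ 1325 N.
Then T_BC = 1.30165 × 1324.8 = 1724 N.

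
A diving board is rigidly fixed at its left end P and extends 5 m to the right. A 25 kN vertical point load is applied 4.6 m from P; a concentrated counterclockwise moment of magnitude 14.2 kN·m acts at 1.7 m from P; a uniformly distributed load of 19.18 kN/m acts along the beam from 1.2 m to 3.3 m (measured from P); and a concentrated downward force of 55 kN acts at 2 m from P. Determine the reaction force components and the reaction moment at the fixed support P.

P_x = 0, P_y = 120.3 kN, M_P = 301.4 kN·m

Resultant of the distributed load: 19.18 × 2.1 = 40.278 kN at 2.25 m from P.
ΣF_x = 0: P_x = 0.
ΣF_y = 0: P_y − 25 − 19.18·2.1 − 55 = 0 → P_y = 120.3 kN.
ΣM about P: M_P − 25·4.6 + 14.2 − (19.18·2.1)·2.25 − 55·2 = 0 → M_P = 301.4 kN·m.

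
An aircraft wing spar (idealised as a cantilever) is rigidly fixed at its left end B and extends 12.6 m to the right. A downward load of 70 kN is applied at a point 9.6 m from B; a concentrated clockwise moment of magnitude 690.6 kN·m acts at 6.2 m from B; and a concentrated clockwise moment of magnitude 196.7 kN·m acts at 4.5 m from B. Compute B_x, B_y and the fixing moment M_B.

B_x = 0, B_y = 70.00 kN, M_B = 1559 kN·m

ΣF_x = 0: B_x = 0.
ΣF_y = 0: B_y − 70 = 0 → B_y = 70.00 kN.
ΣM about B: M_B − 70·9.6 − 690.6 − 196.7 = 0 → M_B = 1559 kN·m.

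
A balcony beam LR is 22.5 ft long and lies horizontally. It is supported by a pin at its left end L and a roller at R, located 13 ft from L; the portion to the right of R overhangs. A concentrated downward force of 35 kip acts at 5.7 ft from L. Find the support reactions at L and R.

L_x = 0, L_y = 19.65 kip, R_y = 15.35 kip

ΣM about L: R_y·13 − 35·5.7 = 0 → R_y = 199.5/13 = 15.3462 ≈ 15.35 kip.
ΣF_y = 0: L_y + 15.3462 − 35 = 0 → L_y = 19.65 kip.
ΣF_x = 0: no horizontal applied forces, so L_x = 0.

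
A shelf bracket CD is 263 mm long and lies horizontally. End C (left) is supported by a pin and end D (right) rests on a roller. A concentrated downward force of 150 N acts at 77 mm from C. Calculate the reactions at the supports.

C_x = 0, C_y = 106.1 N, D_y = 43.92 N

Moments about C: D_y·263 − 150·77 = 0 → D_y = 11550/263 = 43.9163 ≈ 43.92 N.
ΣF_y = 0: C_y + 43.9163 − 150 = 0 → C_y = 106.1 N.
ΣF_x = 0: no horizontal applied forces, so C_x = 0.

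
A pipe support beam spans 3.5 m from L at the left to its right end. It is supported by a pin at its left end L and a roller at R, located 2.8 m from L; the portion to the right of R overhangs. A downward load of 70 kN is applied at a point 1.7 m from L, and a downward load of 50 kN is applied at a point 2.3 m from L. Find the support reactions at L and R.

ΣM about L: R_y·2.8 − 70·1.7 − 50·2.3 = 0 → R_y = 234/2.8 = 83.5714 ≈ 83.57 kN.
ΣF_y = 0: L_y + 83.5714 − 70 − 50 = 0 → L_y = 36.43 kN.
ΣF_x = 0: no horizontal applied forces, so L_x = 0.

L_x = 0, L_y = 36.43 kN, R_y = 83.57 kN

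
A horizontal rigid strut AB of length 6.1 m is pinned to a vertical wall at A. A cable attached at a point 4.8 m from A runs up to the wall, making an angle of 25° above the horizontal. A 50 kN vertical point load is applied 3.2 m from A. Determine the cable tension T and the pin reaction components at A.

ΣM about A: T·sin25°·4.8 − 50·3.2 = 0 → T = 160/(4.8·0.422618) = 78.8734 ≈ 78.87 kN.
ΣF_x = 0: A_x − T·cos25° = 0 → A_x = 78.8734 × 0.906308 = 71.48 kN.
ΣF_y = 0: A_y + T·sin25° − 50 = 0 → A_y = 50 − 78.8734 × 0.422618 = 16.67 kN.

T = 78.87 kN, A_x = 71.48 kN, A_y = 16.67 kN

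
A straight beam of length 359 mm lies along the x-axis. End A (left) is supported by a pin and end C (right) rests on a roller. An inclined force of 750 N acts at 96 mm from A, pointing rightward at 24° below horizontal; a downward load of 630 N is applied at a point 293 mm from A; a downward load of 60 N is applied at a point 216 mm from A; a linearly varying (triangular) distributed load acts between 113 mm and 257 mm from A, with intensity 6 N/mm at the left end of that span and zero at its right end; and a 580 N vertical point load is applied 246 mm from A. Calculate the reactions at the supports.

A_x = -685.2 N, A_y = 784.0 N, C_y = 1223 N

Resultant of the triangular load: ½ × 6 × 144 = 432 N, acting at 161 mm from A (one-third of the span from the peak).
Taking moments about A: C_y·359 − 750·sin24°·96 − 630·293 − 60·216 − (½·6·144)·161 − 580·246 = 0 → C_y = 439067/359 = 1223.03 ≈ 1223 N.
ΣF_y = 0: A_y + 1223.03 − 750·sin24° − 630 − 60 − ½·6·144 − 580 = 0 → A_y = 784.0 N.
ΣF_x = 0: A_x + 750·cos24° = 0 → A_x = -685.2 N.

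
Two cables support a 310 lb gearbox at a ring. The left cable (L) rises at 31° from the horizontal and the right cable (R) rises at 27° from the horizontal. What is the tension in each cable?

ΣF_x = 0: −T_L·cos31° + T_R·cos27° = 0 → T_R = 0.962021·T_L.
ΣF_y = 0: T_L·sin31° + T_R·sin27° = 310.
Substitute: T_L·(0.515038 + 0.962021·0.45399) = 310 → T_L = 325.703 ≈ 325.7 lb.
Then T_R = 0.962021 × 325.703 = 313.3 lb.

T_L = 325.7 lb, T_R = 313.3 lb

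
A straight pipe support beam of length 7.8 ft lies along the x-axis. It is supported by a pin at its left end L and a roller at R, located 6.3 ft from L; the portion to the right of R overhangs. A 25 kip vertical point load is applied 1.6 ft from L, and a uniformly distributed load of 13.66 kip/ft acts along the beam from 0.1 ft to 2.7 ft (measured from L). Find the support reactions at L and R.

L_x = 0, L_y = 46.27 kip, R_y = 14.24 kip

Resultant of the distributed load: 13.66 × 2.6 = 35.516 kip at 1.4 ft from L.
ΣM about L: R_y·6.3 − 25·1.6 − (13.66·2.6)·1.4 = 0 → R_y = 89.7224/6.3 = 14.2417 ≈ 14.24 kip.
ΣF_y = 0: L_y + 14.2417 − 25 − 13.66·2.6 = 0 → L_y = 46.27 kip.
ΣF_x = 0: no horizontal applied forces, so L_x = 0.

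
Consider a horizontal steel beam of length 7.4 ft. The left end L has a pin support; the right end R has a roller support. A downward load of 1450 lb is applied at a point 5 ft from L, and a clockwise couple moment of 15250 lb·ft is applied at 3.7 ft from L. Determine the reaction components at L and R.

L_x = 0, L_y = -1591 lb, R_y = 3041 lb

Moments about L: R_y·7.4 − 1450·5 − 15250 = 0 → R_y = 22500/7.4 = 3040.54 ≈ 3041 lb.
ΣF_y = 0: L_y + 3040.54 − 1450 = 0 → L_y = -1591 lb.
ΣF_x = 0: no horizontal applied forces, so L_x = 0.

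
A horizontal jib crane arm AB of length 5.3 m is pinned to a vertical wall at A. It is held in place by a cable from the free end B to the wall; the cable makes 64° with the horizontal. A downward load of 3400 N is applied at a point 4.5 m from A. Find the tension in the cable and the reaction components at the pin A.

ΣM about A: T·sin64°·5.3 − 3400·4.5 = 0 → T = 15300/(5.3·0.898794) = 3211.85 ≈ 3212 N.
ΣF_x = 0: A_x − T·cos64° = 0 → A_x = 3211.85 × 0.438371 = 1408 N.
ΣF_y = 0: A_y + T·sin64° − 3400 = 0 → A_y = 3400 − 3211.85 × 0.898794 = 513.2 N.

T = 3212 N, A_x = 1408 N, A_y = 513.2 N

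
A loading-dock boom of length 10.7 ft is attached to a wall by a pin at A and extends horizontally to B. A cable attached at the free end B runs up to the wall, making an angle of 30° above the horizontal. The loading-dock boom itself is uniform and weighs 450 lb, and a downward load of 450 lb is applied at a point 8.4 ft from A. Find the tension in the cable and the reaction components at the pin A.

T = 1157 lb, A_x = 1002 lb, A_y = 321.7 lb

ΣM about A: T·sin30°·10.7 − 450·5.35 − 450·8.4 = 0 → T = 6187.5/(10.7·0.5) = 1156.54 ≈ 1157 lb.
ΣF_x = 0: A_x − T·cos30° = 0 → A_x = 1156.54 × 0.866025 = 1002 lb.
ΣF_y = 0: A_y + T·sin30° − 450 − 450 = 0 → A_y = 900 − 1156.54 × 0.5 = 321.7 lb.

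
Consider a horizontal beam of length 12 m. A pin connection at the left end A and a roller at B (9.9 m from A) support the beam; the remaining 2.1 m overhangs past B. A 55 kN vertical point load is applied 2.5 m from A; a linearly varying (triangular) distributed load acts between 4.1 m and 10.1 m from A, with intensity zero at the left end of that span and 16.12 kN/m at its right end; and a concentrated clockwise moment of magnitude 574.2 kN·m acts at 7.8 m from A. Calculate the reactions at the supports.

Resultant of the triangular load: ½ × 16.12 × 6 = 48.36 kN, acting at 8.1 m from A (one-third of the span from the peak).
ΣM about A: B_y·9.9 − 55·2.5 − (½·16.12·6)·8.1 − 574.2 = 0 → B_y = 1103.416/9.9 = 111.456 ≈ 111.5 kN.
ΣF_y = 0: A_y + 111.456 − 55 − ½·16.12·6 = 0 → A_y = -8.096 kN.
ΣF_x = 0: no horizontal applied forces, so A_x = 0.

A_x = 0, A_y = -8.096 kN, B_y = 111.5 kN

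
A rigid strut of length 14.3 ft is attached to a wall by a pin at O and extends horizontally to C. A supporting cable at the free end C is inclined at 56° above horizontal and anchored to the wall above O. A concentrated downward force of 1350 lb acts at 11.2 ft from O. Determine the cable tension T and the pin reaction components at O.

ΣM about O: T·sin56°·14.3 − 1350·11.2 = 0 → T = 15120/(14.3·0.829038) = 1275.39 ≈ 1275 lb.
ΣF_x = 0: O_x − T·cos56° = 0 → O_x = 1275.39 × 0.559193 = 713.2 lb.
ΣF_y = 0: O_y + T·sin56° − 1350 = 0 → O_y = 1350 − 1275.39 × 0.829038 = 292.7 lb.

T = 1275 lb, O_x = 713.2 lb, O_y = 292.7 lb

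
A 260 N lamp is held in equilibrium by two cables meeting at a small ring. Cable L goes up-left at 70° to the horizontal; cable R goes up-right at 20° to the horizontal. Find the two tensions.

T_L = 244.3 N, T_R = 88.93 N

ΣF_x = 0: −T_L·cos70° + T_R·cos20° = 0 → T_R = 0.36397·T_L.
ΣF_y = 0: T_L·sin70° + T_R·sin20° = 260.
Substitute: T_L·(0.939693 + 0.36397·0.34202) = 260 → T_L = 244.32 ≈ 244.3 N.
Then T_R = 0.36397 × 244.32 = 88.93 N.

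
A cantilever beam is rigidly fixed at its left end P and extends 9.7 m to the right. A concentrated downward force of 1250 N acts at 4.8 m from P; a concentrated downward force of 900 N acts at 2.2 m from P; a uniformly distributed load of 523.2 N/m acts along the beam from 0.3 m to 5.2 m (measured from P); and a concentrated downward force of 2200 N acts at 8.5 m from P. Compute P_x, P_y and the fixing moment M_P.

Resultant of the distributed load: 523.2 × 4.9 = 2563.68 N at 2.75 m from P.
ΣF_x = 0: P_x = 0.
ΣF_y = 0: P_y − 1250 − 900 − 523.2·4.9 − 2200 = 0 → P_y = 6914 N.
ΣM about P: M_P − 1250·4.8 − 900·2.2 − (523.2·4.9)·2.75 − 2200·8.5 = 0 → M_P = 33730 N·m.

P_x = 0, P_y = 6914 N, M_P = 33730 N·m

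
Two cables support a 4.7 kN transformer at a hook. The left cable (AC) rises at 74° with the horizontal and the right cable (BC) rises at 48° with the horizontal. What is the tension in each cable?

ΣF_x = 0: −T_AC·cos74° + T_BC·cos48° = 0 → T_BC = 0.411934·T_AC.
ΣF_y = 0: T_AC·sin74° + T_BC·sin48° = 4.7.
Substitute: T_AC·(0.961262 + 0.411934·0.743145) = 4.7 → T_AC = 3.70841 ≈ 3.708 kN.
Then T_BC = 0.411934 × 3.70841 = 1.528 kN.

T_AC = 3.708 kN, T_BC = 1.528 kN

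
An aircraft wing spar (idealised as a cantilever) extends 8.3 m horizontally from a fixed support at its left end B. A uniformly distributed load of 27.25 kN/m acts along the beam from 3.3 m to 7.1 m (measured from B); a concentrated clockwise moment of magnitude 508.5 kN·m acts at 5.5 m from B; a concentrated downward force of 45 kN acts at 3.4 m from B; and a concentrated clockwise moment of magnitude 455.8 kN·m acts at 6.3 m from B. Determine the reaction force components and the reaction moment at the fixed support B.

B_x = 0, B_y = 148.6 kN, M_B = 1656 kN·m

Resultant of the distributed load: 27.25 × 3.8 = 103.55 kN at 5.2 m from B.
ΣF_x = 0: B_x = 0.
ΣF_y = 0: B_y − 27.25·3.8 − 45 = 0 → B_y = 148.6 kN.
ΣM about B: M_B − (27.25·3.8)·5.2 − 508.5 − 45·3.4 − 455.8 = 0 → M_B = 1656 kN·m.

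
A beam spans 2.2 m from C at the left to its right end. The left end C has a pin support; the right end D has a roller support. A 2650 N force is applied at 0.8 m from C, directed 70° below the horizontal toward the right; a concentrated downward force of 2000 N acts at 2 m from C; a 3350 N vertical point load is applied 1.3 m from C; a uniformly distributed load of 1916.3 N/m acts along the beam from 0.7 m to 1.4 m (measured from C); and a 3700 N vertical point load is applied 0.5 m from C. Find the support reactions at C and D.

Resultant of the distributed load: 1916.3 × 0.7 = 1341.41 N at 1.05 m from C.
Taking moments about C: D_y·2.2 − 2650·sin70°·0.8 − 2000·2 − 3350·1.3 − (1916.3·0.7)·1.05 − 3700·0.5 = 0 → D_y = 13605.6/2.2 = 6184.36 ≈ 6184 N.
ΣF_y = 0: C_y + 6184.36 − 2650·sin70° − 2000 − 3350 − 1916.3·0.7 − 3700 = 0 → C_y = 6697 N.
ΣF_x = 0: C_x + 2650·cos70° = 0 → C_x = -906.4 N.

C_x = -906.4 N, C_y = 6697 N, D_y = 6184 N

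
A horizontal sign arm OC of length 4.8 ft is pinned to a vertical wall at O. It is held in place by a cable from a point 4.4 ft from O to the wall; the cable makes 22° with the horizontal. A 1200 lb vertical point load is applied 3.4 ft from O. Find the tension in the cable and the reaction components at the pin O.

ΣM about O: T·sin22°·4.4 − 1200·3.4 = 0 → T = 4080/(4.4·0.374607) = 2475.32 ≈ 2475 lb.
ΣF_x = 0: O_x − T·cos22° = 0 → O_x = 2475.32 × 0.927184 = 2295 lb.
ΣF_y = 0: O_y + T·sin22° − 1200 = 0 → O_y = 1200 − 2475.32 × 0.374607 = 272.7 lb.

T = 2475 lb, O_x = 2295 lb, O_y = 272.7 lb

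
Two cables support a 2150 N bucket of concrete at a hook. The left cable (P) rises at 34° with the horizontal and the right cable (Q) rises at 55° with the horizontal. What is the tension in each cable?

T_P = 1233 N, T_Q = 1783 N

ΣF_x = 0: −T_P·cos34° + T_Q·cos55° = 0 → T_Q = 1.44538·T_P.
ΣF_y = 0: T_P·sin34° + T_Q·sin55° = 2150.
Substitute: T_P·(0.559193 + 1.44538·0.819152) = 2150 → T_P = 1233.38 ≈ 1233 N.
Then T_Q = 1.44538 × 1233.38 = 1783 N.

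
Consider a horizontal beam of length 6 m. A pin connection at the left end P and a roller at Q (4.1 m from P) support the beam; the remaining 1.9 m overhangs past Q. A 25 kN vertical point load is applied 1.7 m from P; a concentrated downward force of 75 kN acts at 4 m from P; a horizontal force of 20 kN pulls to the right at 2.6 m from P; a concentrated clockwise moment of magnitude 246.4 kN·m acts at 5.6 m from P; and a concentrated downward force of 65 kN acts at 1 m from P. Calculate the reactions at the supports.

P_x = -20.00 kN, P_y = 5.512 kN, Q_y = 159.5 kN

Taking moments about P: Q_y·4.1 − 25·1.7 − 75·4 − 246.4 − 65·1 = 0 → Q_y = 653.9/4.1 = 159.488 ≈ 159.5 kN.
ΣF_y = 0: P_y + 159.488 − 25 − 75 − 65 = 0 → P_y = 5.512 kN.
ΣF_x = 0: P_x + 20 = 0 → P_x = -20.00 kN.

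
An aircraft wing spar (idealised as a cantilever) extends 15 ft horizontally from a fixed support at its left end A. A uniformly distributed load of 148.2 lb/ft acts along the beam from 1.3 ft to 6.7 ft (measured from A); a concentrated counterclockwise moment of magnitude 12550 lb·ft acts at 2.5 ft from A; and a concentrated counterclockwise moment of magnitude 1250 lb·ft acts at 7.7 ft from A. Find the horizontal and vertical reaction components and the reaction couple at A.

A_x = 0, A_y = 800.3 lb, M_A = -10600 lb·ft

Resultant of the distributed load: 148.2 × 5.4 = 800.28 lb at 4 ft from A.
ΣF_x = 0: A_x = 0.
ΣF_y = 0: A_y − 148.2·5.4 = 0 → A_y = 800.3 lb.
ΣM about A: M_A − (148.2·5.4)·4 + 12550 + 1250 = 0 → M_A = -10600 lb·ft.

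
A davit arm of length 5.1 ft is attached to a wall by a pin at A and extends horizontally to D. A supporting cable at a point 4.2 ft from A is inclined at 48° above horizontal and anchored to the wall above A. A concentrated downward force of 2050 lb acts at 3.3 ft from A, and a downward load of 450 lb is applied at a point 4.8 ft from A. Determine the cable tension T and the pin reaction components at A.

ΣM about A: T·sin48°·4.2 − 2050·3.3 − 450·4.8 = 0 → T = 8925/(4.2·0.743145) = 2859.47 ≈ 2859 lb.
ΣF_x = 0: A_x − T·cos48° = 0 → A_x = 2859.47 × 0.669131 = 1913 lb.
ΣF_y = 0: A_y + T·sin48° − 2050 − 450 = 0 → A_y = 2500 − 2859.47 × 0.743145 = 375.0 lb.

T = 2859 lb, A_x = 1913 lb, A_y = 375.0 lb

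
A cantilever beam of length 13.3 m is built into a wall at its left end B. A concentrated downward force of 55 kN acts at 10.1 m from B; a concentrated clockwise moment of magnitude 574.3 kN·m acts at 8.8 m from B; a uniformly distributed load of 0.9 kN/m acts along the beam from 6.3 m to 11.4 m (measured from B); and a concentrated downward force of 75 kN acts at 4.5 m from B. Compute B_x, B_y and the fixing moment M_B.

B_x = 0, B_y = 134.6 kN, M_B = 1508 kN·m

Resultant of the distributed load: 0.9 × 5.1 = 4.59 kN at 8.85 m from B.
ΣF_x = 0: B_x = 0.
ΣF_y = 0: B_y − 55 − 0.9·5.1 − 75 = 0 → B_y = 134.6 kN.
ΣM about B: M_B − 55·10.1 − 574.3 − (0.9·5.1)·8.85 − 75·4.5 = 0 → M_B = 1508 kN·m.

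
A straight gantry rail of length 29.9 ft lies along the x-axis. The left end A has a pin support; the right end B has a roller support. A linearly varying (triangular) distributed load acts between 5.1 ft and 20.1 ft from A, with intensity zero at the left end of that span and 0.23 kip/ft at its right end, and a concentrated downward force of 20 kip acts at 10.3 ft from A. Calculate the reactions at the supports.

A_x = 0, A_y = 13.96 kip, B_y = 7.761 kip

Resultant of the triangular load: ½ × 0.23 × 15 = 1.725 kip, acting at 15.1 ft from A (one-third of the span from the peak).
Moments about A: B_y·29.9 − (½·0.23·15)·15.1 − 20·10.3 = 0 → B_y = 232.0475/29.9 = 7.76079 ≈ 7.761 kip.
ΣF_y = 0: A_y + 7.76079 − ½·0.23·15 − 20 = 0 → A_y = 13.96 kip.
ΣF_x = 0: no horizontal applied forces, so A_x = 0.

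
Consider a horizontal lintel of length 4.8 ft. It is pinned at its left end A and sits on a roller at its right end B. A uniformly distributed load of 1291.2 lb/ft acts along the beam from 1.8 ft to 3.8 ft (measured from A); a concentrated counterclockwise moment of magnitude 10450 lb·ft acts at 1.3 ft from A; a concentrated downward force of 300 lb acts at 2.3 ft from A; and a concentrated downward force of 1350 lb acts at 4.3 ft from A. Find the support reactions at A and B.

A_x = 0, A_y = 3550 lb, B_y = 682.4 lb

Resultant of the distributed load: 1291.2 × 2 = 2582.4 lb at 2.8 ft from A.
Moments about A: B_y·4.8 − (1291.2·2)·2.8 + 10450 − 300·2.3 − 1350·4.3 = 0 → B_y = 3275.72/4.8 = 682.442 ≈ 682.4 lb.
ΣF_y = 0: A_y + 682.442 − 1291.2·2 − 300 − 1350 = 0 → A_y = 3550 lb.
ΣF_x = 0: no horizontal applied forces, so A_x = 0.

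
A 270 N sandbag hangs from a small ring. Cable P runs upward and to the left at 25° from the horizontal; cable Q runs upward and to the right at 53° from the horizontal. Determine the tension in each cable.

ΣF_x = 0: −T_P·cos25° + T_Q·cos53° = 0 → T_Q = 1.50596·T_P.
ΣF_y = 0: T_P·sin25° + T_Q·sin53° = 270.
Substitute: T_P·(0.422618 + 1.50596·0.798636) = 270 → T_P = 166.12 ≈ 166.1 N.
Then T_Q = 1.50596 × 166.12 = 250.2 N.

T_P = 166.1 N, T_Q = 250.2 N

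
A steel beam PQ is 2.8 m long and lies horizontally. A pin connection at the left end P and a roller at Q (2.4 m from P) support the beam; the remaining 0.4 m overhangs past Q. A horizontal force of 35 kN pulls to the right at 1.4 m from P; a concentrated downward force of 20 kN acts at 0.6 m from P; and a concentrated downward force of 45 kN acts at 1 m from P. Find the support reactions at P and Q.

P_x = -35.00 kN, P_y = 41.25 kN, Q_y = 23.75 kN

ΣM about P: Q_y·2.4 − 20·0.6 − 45·1 = 0 → Q_y = 57/2.4 = 23.75 kN.
ΣF_y = 0: P_y + 23.75 − 20 − 45 = 0 → P_y = 41.25 kN.
ΣF_x = 0: P_x + 35 = 0 → P_x = -35.00 kN.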